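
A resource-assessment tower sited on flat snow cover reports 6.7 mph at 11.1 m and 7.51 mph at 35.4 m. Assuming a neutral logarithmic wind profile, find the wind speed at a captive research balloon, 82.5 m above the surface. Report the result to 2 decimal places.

8.10 mph

Log law: V ∝ ln(z/z₀). From the pair, with r = V₁/V₂ = 0.89214,
ln z₀ = (ln z₁ − r·ln z₂)/(1 − r) = (2.4069 − 0.89214×3.5667)/0.10786 = -7.1862 → z₀ = 0.0007570 m
V₃ = V₁ · ln(z₃/z₀)/ln(z₁/z₀) = 6.7 × 11.5990/9.5931 = 8.1009 mph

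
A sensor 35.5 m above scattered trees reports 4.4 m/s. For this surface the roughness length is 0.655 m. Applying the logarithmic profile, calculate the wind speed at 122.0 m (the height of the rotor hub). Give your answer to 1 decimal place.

Log law: V(z) ∝ ln(z/z₀), so V₂/V₁ = ln(z₂/z₀) / ln(z₁/z₀).
ln(122.0/0.655) = 5.2271, ln(35.5/0.655) = 3.9927
V₂ = 4.4 × 5.2271/3.9927 = 4.4 × 1.3092 = 5.7604 m/s

5.8 m/s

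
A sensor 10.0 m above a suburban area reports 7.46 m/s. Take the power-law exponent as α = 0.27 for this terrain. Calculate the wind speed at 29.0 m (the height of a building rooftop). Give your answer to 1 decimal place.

9.9 m/s

Power-law profile: V₂ = V₁ · (z₂/z₁)^α
V₂ = 7.46 × (29.0/10.0)^0.27 = 7.46 × (2.9000)^0.27
    = 7.46 × 1.3331 = 9.9446 m/s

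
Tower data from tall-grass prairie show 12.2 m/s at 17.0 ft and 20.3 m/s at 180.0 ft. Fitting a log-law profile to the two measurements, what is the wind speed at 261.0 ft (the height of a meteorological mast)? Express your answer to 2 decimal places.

Log law: V ∝ ln(z/z₀). From the pair, with r = V₁/V₂ = 0.60099,
ln z₀ = (ln z₁ − r·ln z₂)/(1 − r) = (2.8332 − 0.60099×5.1930)/0.39901 = -0.7210 → z₀ = 0.4863 ft
V₃ = V₁ · ln(z₃/z₀)/ln(z₁/z₀) = 12.2 × 6.2855/3.5542 = 21.5754 m/s

21.58 m/s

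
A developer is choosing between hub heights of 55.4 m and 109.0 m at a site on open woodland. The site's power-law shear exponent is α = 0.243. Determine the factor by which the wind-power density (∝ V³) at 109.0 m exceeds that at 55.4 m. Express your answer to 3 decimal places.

1.638

Speed ratio: V_B/V_A = (z_B/z_A)^α = (109.0/55.4)^0.243 = (1.9675)^0.243 = 1.17875
Power-density ratio: P_B/P_A = (V_B/V_A)³ = (1.17875)³ = 1.63782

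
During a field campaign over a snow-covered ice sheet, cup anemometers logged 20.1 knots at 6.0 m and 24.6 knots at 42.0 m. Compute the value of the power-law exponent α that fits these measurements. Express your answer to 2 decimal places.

α ≈ 0.10

Power law: V₂/V₁ = (z₂/z₁)^α ⇒ α = ln(V₂/V₁) / ln(z₂/z₁)
α = ln(24.6/20.1) / ln(42.0/6.0) = ln(1.2239) / ln(7.0000)
  = 0.20203 / 1.94591 = 0.10382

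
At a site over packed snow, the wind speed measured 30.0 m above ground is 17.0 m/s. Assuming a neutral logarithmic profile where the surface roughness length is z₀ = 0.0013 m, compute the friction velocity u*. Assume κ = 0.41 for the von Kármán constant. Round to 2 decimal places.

u* ≈ 0.69 m/s

Log law: V(z) = (u*/κ) · ln(z/z₀) ⇒ u* = κ · V / ln(z/z₀)
u* = 0.41 × 17.0 / ln(30.0/0.0013) = 0.41 × 17.0 / 10.0466
   = 6.9700 / 10.0466 = 0.6938 m/s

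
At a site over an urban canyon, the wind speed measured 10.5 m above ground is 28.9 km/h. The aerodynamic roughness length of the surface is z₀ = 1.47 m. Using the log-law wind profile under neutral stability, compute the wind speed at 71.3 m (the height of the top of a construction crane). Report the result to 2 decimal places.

57.06 km/h

Log law: V(z) ∝ ln(z/z₀), so V₂/V₁ = ln(z₂/z₀) / ln(z₁/z₀).
ln(71.3/1.47) = 3.8816, ln(10.5/1.47) = 1.9661
V₂ = 28.9 × 3.8816/1.9661 = 28.9 × 1.9743 = 57.0563 km/h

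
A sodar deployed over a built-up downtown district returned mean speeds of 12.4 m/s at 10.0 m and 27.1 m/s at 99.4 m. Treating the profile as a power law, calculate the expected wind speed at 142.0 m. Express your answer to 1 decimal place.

First find α: α = ln(V₂/V₁)/ln(z₂/z₁) = ln(27.1/12.4)/ln(99.4/10.0) = 0.78184/2.29657 = 0.3404
Extrapolate from 99.4 m to 142.0 m: V₃ = 27.1 × (142.0/99.4)^0.3404 = 27.1 × 1.1291 = 30.5988 m/s

30.6 m/s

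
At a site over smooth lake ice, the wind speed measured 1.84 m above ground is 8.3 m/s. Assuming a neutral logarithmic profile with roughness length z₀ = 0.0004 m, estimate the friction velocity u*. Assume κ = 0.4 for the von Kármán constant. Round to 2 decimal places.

Log law: V(z) = (u*/κ) · ln(z/z₀) ⇒ u* = κ · V / ln(z/z₀)
u* = 0.4 × 8.3 / ln(1.84/0.0004) = 0.4 × 8.3 / 8.4338
   = 3.3200 / 8.4338 = 0.3937 m/s

u* ≈ 0.39 m/s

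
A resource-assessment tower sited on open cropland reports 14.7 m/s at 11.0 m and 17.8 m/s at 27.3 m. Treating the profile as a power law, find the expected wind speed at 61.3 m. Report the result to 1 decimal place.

First find α: α = ln(V₂/V₁)/ln(z₂/z₁) = ln(17.8/14.7)/ln(27.3/11.0) = 0.19135/0.90899 = 0.2105
Extrapolate from 27.3 m to 61.3 m: V₃ = 17.8 × (61.3/27.3)^0.2105 = 17.8 × 1.1856 = 21.1043 m/s

21.1 m/s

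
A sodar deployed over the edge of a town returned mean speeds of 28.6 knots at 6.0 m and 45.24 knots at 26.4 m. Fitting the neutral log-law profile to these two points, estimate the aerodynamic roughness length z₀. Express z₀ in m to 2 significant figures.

Log law: V(z) ∝ ln(z/z₀). With r = V₁/V₂ = 28.6/45.24 = 0.63218,
r · ln(z₂/z₀) = ln(z₁/z₀) ⇒ ln z₀ = (ln z₁ − r·ln z₂)/(1 − r)
ln z₀ = (1.79176 − 0.63218×3.27336) / 0.36782 = -0.7547
z₀ = exp(-0.7547) = 0.4701 m

z₀ ≈ 0.47 m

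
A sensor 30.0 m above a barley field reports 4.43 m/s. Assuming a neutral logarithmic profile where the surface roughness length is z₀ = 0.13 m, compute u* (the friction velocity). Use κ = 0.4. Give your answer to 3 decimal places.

u* ≈ 0.326 m/s

Log law: V(z) = (u*/κ) · ln(z/z₀) ⇒ u* = κ · V / ln(z/z₀)
u* = 0.4 × 4.43 / ln(30.0/0.13) = 0.4 × 4.43 / 5.4414
   = 1.7720 / 5.4414 = 0.3257 m/s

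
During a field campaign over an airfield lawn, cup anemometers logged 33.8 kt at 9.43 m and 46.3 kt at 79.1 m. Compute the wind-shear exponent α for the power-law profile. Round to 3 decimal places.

α ≈ 0.148

Power law: V₂/V₁ = (z₂/z₁)^α ⇒ α = ln(V₂/V₁) / ln(z₂/z₁)
α = ln(46.3/33.8) / ln(79.1/9.43) = ln(1.3698) / ln(8.3881)
  = 0.31468 / 2.12682 = 0.14796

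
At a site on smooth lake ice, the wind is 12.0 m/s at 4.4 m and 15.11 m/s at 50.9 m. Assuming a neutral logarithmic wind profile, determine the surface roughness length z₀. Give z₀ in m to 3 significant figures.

z₀ ≈ 0.000347 m

Log law: V(z) ∝ ln(z/z₀). With r = V₁/V₂ = 12.0/15.11 = 0.79418,
r · ln(z₂/z₀) = ln(z₁/z₀) ⇒ ln z₀ = (ln z₁ − r·ln z₂)/(1 − r)
ln z₀ = (1.48160 − 0.79418×3.92986) / 0.20582 = -7.9651
z₀ = exp(-7.9651) = 0.0003474 m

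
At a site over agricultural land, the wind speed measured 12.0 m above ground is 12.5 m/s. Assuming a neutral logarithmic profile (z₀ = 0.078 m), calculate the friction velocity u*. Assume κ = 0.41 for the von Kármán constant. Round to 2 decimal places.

Log law: V(z) = (u*/κ) · ln(z/z₀) ⇒ u* = κ · V / ln(z/z₀)
u* = 0.41 × 12.5 / ln(12.0/0.078) = 0.41 × 12.5 / 5.0360
   = 5.1250 / 5.0360 = 1.0177 m/s

u* ≈ 1.02 m/s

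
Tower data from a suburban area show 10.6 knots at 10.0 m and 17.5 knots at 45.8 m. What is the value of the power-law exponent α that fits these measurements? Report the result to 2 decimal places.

Power law: V₂/V₁ = (z₂/z₁)^α ⇒ α = ln(V₂/V₁) / ln(z₂/z₁)
α = ln(17.5/10.6) / ln(45.8/10.0) = ln(1.6509) / ln(4.5800)
  = 0.50135 / 1.52170 = 0.32947

α ≈ 0.33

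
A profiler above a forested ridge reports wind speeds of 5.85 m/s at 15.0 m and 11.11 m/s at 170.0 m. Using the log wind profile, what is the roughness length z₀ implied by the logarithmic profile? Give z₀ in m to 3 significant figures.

Log law: V(z) ∝ ln(z/z₀). With r = V₁/V₂ = 5.85/11.11 = 0.52655,
r · ln(z₂/z₀) = ln(z₁/z₀) ⇒ ln z₀ = (ln z₁ − r·ln z₂)/(1 − r)
ln z₀ = (2.70805 − 0.52655×5.13580) / 0.47345 = 0.0080
z₀ = exp(0.0080) = 1.008 m

z₀ ≈ 1.01 m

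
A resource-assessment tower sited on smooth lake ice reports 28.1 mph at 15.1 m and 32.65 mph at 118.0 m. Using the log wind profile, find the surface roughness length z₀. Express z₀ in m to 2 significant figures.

z₀ ≈ 0.000046 m

Log law: V(z) ∝ ln(z/z₀). With r = V₁/V₂ = 28.1/32.65 = 0.86064,
r · ln(z₂/z₀) = ln(z₁/z₀) ⇒ ln z₀ = (ln z₁ − r·ln z₂)/(1 − r)
ln z₀ = (2.71469 − 0.86064×4.77068) / 0.13936 = -9.9827
z₀ = exp(-9.9827) = 0.00004619 m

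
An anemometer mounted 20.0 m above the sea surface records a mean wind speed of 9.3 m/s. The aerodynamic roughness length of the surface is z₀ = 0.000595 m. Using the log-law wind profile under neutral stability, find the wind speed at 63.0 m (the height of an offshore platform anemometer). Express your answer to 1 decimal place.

10.3 m/s

Log law: V(z) ∝ ln(z/z₀), so V₂/V₁ = ln(z₂/z₀) / ln(z₁/z₀).
ln(63.0/0.000595) = 11.5701, ln(20.0/0.000595) = 10.4227
V₂ = 9.3 × 11.5701/10.4227 = 9.3 × 1.1101 = 10.3238 m/s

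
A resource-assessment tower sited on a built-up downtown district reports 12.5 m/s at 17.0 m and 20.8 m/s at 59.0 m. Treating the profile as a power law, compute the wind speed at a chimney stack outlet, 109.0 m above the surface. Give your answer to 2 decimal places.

26.74 m/s

First find α: α = ln(V₂/V₁)/ln(z₂/z₁) = ln(20.8/12.5)/ln(59.0/17.0) = 0.50922/1.24432 = 0.4092
Extrapolate from 59.0 m to 109.0 m: V₃ = 20.8 × (109.0/59.0)^0.4092 = 20.8 × 1.2856 = 26.7396 m/s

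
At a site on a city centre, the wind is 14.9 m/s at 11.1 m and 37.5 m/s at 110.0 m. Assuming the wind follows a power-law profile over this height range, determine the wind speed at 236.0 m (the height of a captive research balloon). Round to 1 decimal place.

51.0 m/s

First find α: α = ln(V₂/V₁)/ln(z₂/z₁) = ln(37.5/14.9)/ln(110.0/11.1) = 0.92298/2.29354 = 0.4024
Extrapolate from 110.0 m to 236.0 m: V₃ = 37.5 × (236.0/110.0)^0.4024 = 37.5 × 1.3596 = 50.9851 m/s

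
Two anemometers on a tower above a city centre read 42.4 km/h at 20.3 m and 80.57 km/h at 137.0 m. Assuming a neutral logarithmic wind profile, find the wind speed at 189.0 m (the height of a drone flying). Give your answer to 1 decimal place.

Log law: V ∝ ln(z/z₀). From the pair, with r = V₁/V₂ = 0.52625,
ln z₀ = (ln z₁ − r·ln z₂)/(1 − r) = (3.0106 − 0.52625×4.9200)/0.47375 = 0.8897 → z₀ = 2.434 m
V₃ = V₁ · ln(z₃/z₀)/ln(z₁/z₀) = 42.4 × 4.3521/2.1210 = 87.0024 km/h

87.0 km/h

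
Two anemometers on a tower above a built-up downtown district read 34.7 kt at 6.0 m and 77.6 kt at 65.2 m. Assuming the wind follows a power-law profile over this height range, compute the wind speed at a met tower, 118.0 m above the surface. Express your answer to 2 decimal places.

First find α: α = ln(V₂/V₁)/ln(z₂/z₁) = ln(77.6/34.7)/ln(65.2/6.0) = 0.80483/2.38570 = 0.3374
Extrapolate from 65.2 m to 118.0 m: V₃ = 77.6 × (118.0/65.2)^0.3374 = 77.6 × 1.2216 = 94.7929 kt

94.79 kt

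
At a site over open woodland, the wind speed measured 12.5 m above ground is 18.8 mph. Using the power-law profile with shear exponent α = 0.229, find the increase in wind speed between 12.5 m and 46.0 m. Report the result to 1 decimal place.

Power law: V₂ = V₁ · (z₂/z₁)^α = 18.8 × (3.6800)^0.229 = 25.3359 mph
ΔV = 25.3359 − 18.8 = 6.5359 mph

6.5 mph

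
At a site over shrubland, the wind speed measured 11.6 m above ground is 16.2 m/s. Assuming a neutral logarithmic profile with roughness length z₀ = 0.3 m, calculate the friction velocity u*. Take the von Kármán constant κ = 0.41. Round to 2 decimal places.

u* ≈ 1.82 m/s

Log law: V(z) = (u*/κ) · ln(z/z₀) ⇒ u* = κ · V / ln(z/z₀)
u* = 0.41 × 16.2 / ln(11.6/0.3) = 0.41 × 16.2 / 3.6550
   = 6.6420 / 3.6550 = 1.8172 m/s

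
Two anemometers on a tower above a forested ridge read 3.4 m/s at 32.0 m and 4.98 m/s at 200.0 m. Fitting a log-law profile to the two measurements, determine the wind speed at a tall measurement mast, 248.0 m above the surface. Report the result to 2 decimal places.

Log law: V ∝ ln(z/z₀). From the pair, with r = V₁/V₂ = 0.68273,
ln z₀ = (ln z₁ − r·ln z₂)/(1 − r) = (3.4657 − 0.68273×5.2983)/0.31727 = -0.4778 → z₀ = 0.6202 m
V₃ = V₁ · ln(z₃/z₀)/ln(z₁/z₀) = 3.4 × 5.9912/3.9435 = 5.1655 m/s

5.17 m/s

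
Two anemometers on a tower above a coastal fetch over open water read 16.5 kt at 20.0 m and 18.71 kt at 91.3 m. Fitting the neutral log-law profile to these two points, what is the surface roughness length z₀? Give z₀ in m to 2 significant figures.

Log law: V(z) ∝ ln(z/z₀). With r = V₁/V₂ = 16.5/18.71 = 0.88188,
r · ln(z₂/z₀) = ln(z₁/z₀) ⇒ ln z₀ = (ln z₁ − r·ln z₂)/(1 − r)
ln z₀ = (2.99573 − 0.88188×4.51415) / 0.11812 = -8.3409
z₀ = exp(-8.3409) = 0.0002386 m

z₀ ≈ 0.00024 m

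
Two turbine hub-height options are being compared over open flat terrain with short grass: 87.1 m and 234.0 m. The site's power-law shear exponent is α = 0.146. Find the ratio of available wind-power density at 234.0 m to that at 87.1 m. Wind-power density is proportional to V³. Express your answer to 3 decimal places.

Speed ratio: V_B/V_A = (z_B/z_A)^α = (234.0/87.1)^0.146 = (2.6866)^0.146 = 1.15522
Power-density ratio: P_B/P_A = (V_B/V_A)³ = (1.15522)³ = 1.54166

1.542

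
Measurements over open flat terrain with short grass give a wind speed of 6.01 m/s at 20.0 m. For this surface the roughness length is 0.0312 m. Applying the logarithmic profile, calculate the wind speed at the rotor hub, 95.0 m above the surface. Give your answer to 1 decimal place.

7.5 m/s

Log law: V(z) ∝ ln(z/z₀), so V₂/V₁ = ln(z₂/z₀) / ln(z₁/z₀).
ln(95.0/0.0312) = 8.0212, ln(20.0/0.0312) = 6.4631
V₂ = 6.01 × 8.0212/6.4631 = 6.01 × 1.2411 = 7.4589 m/s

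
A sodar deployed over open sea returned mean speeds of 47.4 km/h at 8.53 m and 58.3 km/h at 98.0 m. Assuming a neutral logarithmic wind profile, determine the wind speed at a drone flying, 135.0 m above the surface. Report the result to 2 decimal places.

Log law: V ∝ ln(z/z₀). From the pair, with r = V₁/V₂ = 0.81304,
ln z₀ = (ln z₁ − r·ln z₂)/(1 − r) = (2.1436 − 0.81304×4.5850)/0.18696 = -8.4730 → z₀ = 0.0002090 m
V₃ = V₁ · ln(z₃/z₀)/ln(z₁/z₀) = 47.4 × 13.3783/10.6166 = 59.7301 km/h

59.73 km/h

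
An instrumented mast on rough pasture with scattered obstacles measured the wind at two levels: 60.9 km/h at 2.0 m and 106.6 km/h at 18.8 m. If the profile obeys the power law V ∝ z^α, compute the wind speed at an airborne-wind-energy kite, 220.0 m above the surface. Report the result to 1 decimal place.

First find α: α = ln(V₂/V₁)/ln(z₂/z₁) = ln(106.6/60.9)/ln(18.8/2.0) = 0.55985/2.24071 = 0.2499
Extrapolate from 18.8 m to 220.0 m: V₃ = 106.6 × (220.0/18.8)^0.2499 = 106.6 × 1.8489 = 197.0913 km/h

197.1 km/h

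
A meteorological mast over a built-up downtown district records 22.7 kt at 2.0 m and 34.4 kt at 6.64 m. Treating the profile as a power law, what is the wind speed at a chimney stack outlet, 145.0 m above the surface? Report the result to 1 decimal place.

100.1 kt

First find α: α = ln(V₂/V₁)/ln(z₂/z₁) = ln(34.4/22.7)/ln(6.64/2.0) = 0.41569/1.19996 = 0.3464
Extrapolate from 6.64 m to 145.0 m: V₃ = 34.4 × (145.0/6.64)^0.3464 = 34.4 × 2.9102 = 100.1115 kt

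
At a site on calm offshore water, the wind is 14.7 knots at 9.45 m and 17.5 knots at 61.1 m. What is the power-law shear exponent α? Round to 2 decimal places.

Power law: V₂/V₁ = (z₂/z₁)^α ⇒ α = ln(V₂/V₁) / ln(z₂/z₁)
α = ln(17.5/14.7) / ln(61.1/9.45) = ln(1.1905) / ln(6.4656)
  = 0.17435 / 1.86650 = 0.09341

α ≈ 0.09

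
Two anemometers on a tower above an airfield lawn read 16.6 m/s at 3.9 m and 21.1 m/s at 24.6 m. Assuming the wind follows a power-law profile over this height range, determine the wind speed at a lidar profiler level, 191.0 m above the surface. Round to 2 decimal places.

First find α: α = ln(V₂/V₁)/ln(z₂/z₁) = ln(21.1/16.6)/ln(24.6/3.9) = 0.23987/1.84177 = 0.1302
Extrapolate from 24.6 m to 191.0 m: V₃ = 21.1 × (191.0/24.6)^0.1302 = 21.1 × 1.3059 = 27.5555 m/s

27.56 m/s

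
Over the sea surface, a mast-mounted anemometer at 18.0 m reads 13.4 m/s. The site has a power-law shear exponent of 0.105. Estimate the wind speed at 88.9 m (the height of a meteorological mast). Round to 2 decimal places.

Power-law profile: V₂ = V₁ · (z₂/z₁)^α
V₂ = 13.4 × (88.9/18.0)^0.105 = 13.4 × (4.9389)^0.105
    = 13.4 × 1.1826 = 15.8466 m/s

15.85 m/s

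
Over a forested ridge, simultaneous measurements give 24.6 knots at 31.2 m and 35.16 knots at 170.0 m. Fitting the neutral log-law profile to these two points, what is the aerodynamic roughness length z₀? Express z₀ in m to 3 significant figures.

Log law: V(z) ∝ ln(z/z₀). With r = V₁/V₂ = 24.6/35.16 = 0.69966,
r · ln(z₂/z₀) = ln(z₁/z₀) ⇒ ln z₀ = (ln z₁ − r·ln z₂)/(1 − r)
ln z₀ = (3.44042 − 0.69966×5.13580) / 0.30034 = -0.5090
z₀ = exp(-0.5090) = 0.6011 m

z₀ ≈ 0.601 m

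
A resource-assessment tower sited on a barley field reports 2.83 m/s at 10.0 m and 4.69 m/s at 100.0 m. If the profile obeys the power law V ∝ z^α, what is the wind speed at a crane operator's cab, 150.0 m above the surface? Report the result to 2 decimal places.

First find α: α = ln(V₂/V₁)/ln(z₂/z₁) = ln(4.69/2.83)/ln(100.0/10.0) = 0.50516/2.30259 = 0.2194
Extrapolate from 100.0 m to 150.0 m: V₃ = 4.69 × (150.0/100.0)^0.2194 = 4.69 × 1.0930 = 5.1263 m/s

5.13 m/s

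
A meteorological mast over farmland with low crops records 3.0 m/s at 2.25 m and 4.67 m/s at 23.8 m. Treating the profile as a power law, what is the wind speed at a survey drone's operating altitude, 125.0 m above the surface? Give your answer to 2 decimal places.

First find α: α = ln(V₂/V₁)/ln(z₂/z₁) = ln(4.67/3.0)/ln(23.8/2.25) = 0.44255/2.35876 = 0.1876
Extrapolate from 23.8 m to 125.0 m: V₃ = 4.67 × (125.0/23.8)^0.1876 = 4.67 × 1.3650 = 6.3748 m/s

6.37 m/s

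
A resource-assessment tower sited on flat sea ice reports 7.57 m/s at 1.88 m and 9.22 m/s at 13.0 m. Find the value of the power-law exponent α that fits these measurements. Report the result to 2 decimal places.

Power law: V₂/V₁ = (z₂/z₁)^α ⇒ α = ln(V₂/V₁) / ln(z₂/z₁)
α = ln(9.22/7.57) / ln(13.0/1.88) = ln(1.2180) / ln(6.9149)
  = 0.19718 / 1.93368 = 0.10197

α ≈ 0.10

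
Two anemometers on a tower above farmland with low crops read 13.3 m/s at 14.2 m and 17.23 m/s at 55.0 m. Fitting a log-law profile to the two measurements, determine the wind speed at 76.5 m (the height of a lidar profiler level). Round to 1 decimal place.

18.2 m/s

Log law: V ∝ ln(z/z₀). From the pair, with r = V₁/V₂ = 0.77191,
ln z₀ = (ln z₁ − r·ln z₂)/(1 − r) = (2.6532 − 0.77191×4.0073)/0.22809 = -1.9293 → z₀ = 0.1452 m
V₃ = V₁ · ln(z₃/z₀)/ln(z₁/z₀) = 13.3 × 6.2666/4.5825 = 18.1876 m/s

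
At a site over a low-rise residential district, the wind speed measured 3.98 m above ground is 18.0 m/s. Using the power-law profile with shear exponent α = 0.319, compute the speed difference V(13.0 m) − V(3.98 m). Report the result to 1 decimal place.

Power law: V₂ = V₁ · (z₂/z₁)^α = 18.0 × (3.2663)^0.319 = 26.2578 m/s
ΔV = 26.2578 − 18.0 = 8.2578 m/s

8.3 m/s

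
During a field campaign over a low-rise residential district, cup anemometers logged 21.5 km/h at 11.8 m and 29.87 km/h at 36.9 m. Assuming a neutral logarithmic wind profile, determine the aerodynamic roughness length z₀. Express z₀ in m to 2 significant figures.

Log law: V(z) ∝ ln(z/z₀). With r = V₁/V₂ = 21.5/29.87 = 0.71979,
r · ln(z₂/z₀) = ln(z₁/z₀) ⇒ ln z₀ = (ln z₁ − r·ln z₂)/(1 − r)
ln z₀ = (2.46810 − 0.71979×3.60821) / 0.28021 = -0.4605
z₀ = exp(-0.4605) = 0.6310 m

z₀ ≈ 0.63 m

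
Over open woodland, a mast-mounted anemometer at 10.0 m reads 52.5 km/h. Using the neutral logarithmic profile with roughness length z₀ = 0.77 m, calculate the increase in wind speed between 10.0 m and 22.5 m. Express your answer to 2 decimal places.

Log law: V₂ = V₁ · ln(z₂/z₀)/ln(z₁/z₀) = 52.5 × 3.3749/2.5639 = 69.1048 km/h
ΔV = 69.1048 − 52.5 = 16.6048 km/h

16.60 km/h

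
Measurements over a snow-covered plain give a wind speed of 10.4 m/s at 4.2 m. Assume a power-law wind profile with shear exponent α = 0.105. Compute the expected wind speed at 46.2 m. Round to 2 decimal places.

13.38 m/s

Power-law profile: V₂ = V₁ · (z₂/z₁)^α
V₂ = 10.4 × (46.2/4.2)^0.105 = 10.4 × (11.0000)^0.105
    = 10.4 × 1.2863 = 13.3776 m/s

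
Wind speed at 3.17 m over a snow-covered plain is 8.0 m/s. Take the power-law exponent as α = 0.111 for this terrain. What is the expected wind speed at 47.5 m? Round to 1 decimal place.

Power-law profile: V₂ = V₁ · (z₂/z₁)^α
V₂ = 8.0 × (47.5/3.17)^0.111 = 8.0 × (14.9842)^0.111
    = 8.0 × 1.3505 = 10.8040 m/s

10.8 m/s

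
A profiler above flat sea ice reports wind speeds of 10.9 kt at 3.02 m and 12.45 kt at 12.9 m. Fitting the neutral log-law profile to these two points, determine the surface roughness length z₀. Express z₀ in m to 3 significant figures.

Log law: V(z) ∝ ln(z/z₀). With r = V₁/V₂ = 10.9/12.45 = 0.87550,
r · ln(z₂/z₀) = ln(z₁/z₀) ⇒ ln z₀ = (ln z₁ − r·ln z₂)/(1 − r)
ln z₀ = (1.10526 − 0.87550×2.55723) / 0.12450 = -9.1054
z₀ = exp(-9.1054) = 0.0001111 m

z₀ ≈ 0.000111 m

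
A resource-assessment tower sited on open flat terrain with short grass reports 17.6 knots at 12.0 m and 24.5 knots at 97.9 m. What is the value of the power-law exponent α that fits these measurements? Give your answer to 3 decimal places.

α ≈ 0.158

Power law: V₂/V₁ = (z₂/z₁)^α ⇒ α = ln(V₂/V₁) / ln(z₂/z₁)
α = ln(24.5/17.6) / ln(97.9/12.0) = ln(1.3920) / ln(8.1583)
  = 0.33077 / 2.09904 = 0.15758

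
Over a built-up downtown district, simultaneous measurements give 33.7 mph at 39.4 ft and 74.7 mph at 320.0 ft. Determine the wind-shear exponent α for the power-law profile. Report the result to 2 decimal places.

Power law: V₂/V₁ = (z₂/z₁)^α ⇒ α = ln(V₂/V₁) / ln(z₂/z₁)
α = ln(74.7/33.7) / ln(320.0/39.4) = ln(2.2166) / ln(8.1218)
  = 0.79598 / 2.09456 = 0.38002

α ≈ 0.38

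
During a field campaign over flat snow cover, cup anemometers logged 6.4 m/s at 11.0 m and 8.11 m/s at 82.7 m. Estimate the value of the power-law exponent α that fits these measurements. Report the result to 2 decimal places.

Power law: V₂/V₁ = (z₂/z₁)^α ⇒ α = ln(V₂/V₁) / ln(z₂/z₁)
α = ln(8.11/6.4) / ln(82.7/11.0) = ln(1.2672) / ln(7.5182)
  = 0.23680 / 2.01732 = 0.11738

α ≈ 0.12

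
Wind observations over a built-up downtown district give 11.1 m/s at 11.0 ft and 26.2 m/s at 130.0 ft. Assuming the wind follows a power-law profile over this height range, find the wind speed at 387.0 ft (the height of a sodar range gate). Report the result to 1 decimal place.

First find α: α = ln(V₂/V₁)/ln(z₂/z₁) = ln(26.2/11.1)/ln(130.0/11.0) = 0.85881/2.46964 = 0.3477
Extrapolate from 130.0 ft to 387.0 ft: V₃ = 26.2 × (387.0/130.0)^0.3477 = 26.2 × 1.4613 = 38.2872 m/s

38.3 m/s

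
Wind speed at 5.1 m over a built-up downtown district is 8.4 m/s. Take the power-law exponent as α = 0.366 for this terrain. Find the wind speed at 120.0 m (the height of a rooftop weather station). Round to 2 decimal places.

Power-law profile: V₂ = V₁ · (z₂/z₁)^α
V₂ = 8.4 × (120.0/5.1)^0.366 = 8.4 × (23.5294)^0.366
    = 8.4 × 3.1769 = 26.6863 m/s

26.69 m/s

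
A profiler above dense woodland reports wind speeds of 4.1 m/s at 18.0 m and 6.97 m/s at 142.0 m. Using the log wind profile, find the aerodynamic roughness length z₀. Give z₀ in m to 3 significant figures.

z₀ ≈ 0.942 m

Log law: V(z) ∝ ln(z/z₀). With r = V₁/V₂ = 4.1/6.97 = 0.58824,
r · ln(z₂/z₀) = ln(z₁/z₀) ⇒ ln z₀ = (ln z₁ − r·ln z₂)/(1 − r)
ln z₀ = (2.89037 − 0.58824×4.95583) / 0.41176 = -0.0603
z₀ = exp(-0.0603) = 0.9415 m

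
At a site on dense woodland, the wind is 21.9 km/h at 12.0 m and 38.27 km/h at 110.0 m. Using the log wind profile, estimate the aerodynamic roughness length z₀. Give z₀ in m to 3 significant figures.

z₀ ≈ 0.619 m

Log law: V(z) ∝ ln(z/z₀). With r = V₁/V₂ = 21.9/38.27 = 0.57225,
r · ln(z₂/z₀) = ln(z₁/z₀) ⇒ ln z₀ = (ln z₁ − r·ln z₂)/(1 − r)
ln z₀ = (2.48491 − 0.57225×4.70048) / 0.42775 = -0.4791
z₀ = exp(-0.4791) = 0.6193 m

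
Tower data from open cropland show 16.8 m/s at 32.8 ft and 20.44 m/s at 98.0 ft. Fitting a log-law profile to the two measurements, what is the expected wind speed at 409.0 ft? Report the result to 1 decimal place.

Log law: V ∝ ln(z/z₀). From the pair, with r = V₁/V₂ = 0.82192,
ln z₀ = (ln z₁ − r·ln z₂)/(1 − r) = (3.4904 − 0.82192×4.5850)/0.17808 = -1.5613 → z₀ = 0.2099 ft
V₃ = V₁ · ln(z₃/z₀)/ln(z₁/z₀) = 16.8 × 7.5750/5.0517 = 25.1914 m/s

25.2 m/s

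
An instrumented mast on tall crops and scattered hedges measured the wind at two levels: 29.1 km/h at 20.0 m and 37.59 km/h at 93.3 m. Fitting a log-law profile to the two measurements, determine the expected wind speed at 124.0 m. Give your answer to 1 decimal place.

39.2 km/h

Log law: V ∝ ln(z/z₀). From the pair, with r = V₁/V₂ = 0.77414,
ln z₀ = (ln z₁ − r·ln z₂)/(1 − r) = (2.9957 − 0.77414×4.5358)/0.22586 = -2.2830 → z₀ = 0.1020 m
V₃ = V₁ · ln(z₃/z₀)/ln(z₁/z₀) = 29.1 × 7.1033/5.2787 = 39.1581 km/h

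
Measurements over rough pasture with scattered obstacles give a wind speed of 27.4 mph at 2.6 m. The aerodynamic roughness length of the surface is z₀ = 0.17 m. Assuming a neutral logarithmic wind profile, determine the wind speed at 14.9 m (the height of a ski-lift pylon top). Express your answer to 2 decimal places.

Log law: V(z) ∝ ln(z/z₀), so V₂/V₁ = ln(z₂/z₀) / ln(z₁/z₀).
ln(14.9/0.17) = 4.4733, ln(2.6/0.17) = 2.7275
V₂ = 27.4 × 4.4733/2.7275 = 27.4 × 1.6401 = 44.9387 mph

44.94 mph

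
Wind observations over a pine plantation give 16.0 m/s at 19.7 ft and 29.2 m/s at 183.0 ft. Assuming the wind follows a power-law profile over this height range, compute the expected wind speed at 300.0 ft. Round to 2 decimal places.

First find α: α = ln(V₂/V₁)/ln(z₂/z₁) = ln(29.2/16.0)/ln(183.0/19.7) = 0.60158/2.22887 = 0.2699
Extrapolate from 183.0 ft to 300.0 ft: V₃ = 29.2 × (300.0/183.0)^0.2699 = 29.2 × 1.1427 = 33.3675 m/s

33.37 m/s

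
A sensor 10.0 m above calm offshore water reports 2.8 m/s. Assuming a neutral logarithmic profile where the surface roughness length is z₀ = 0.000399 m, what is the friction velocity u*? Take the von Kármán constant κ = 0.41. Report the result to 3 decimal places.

u* ≈ 0.113 m/s

Log law: V(z) = (u*/κ) · ln(z/z₀) ⇒ u* = κ · V / ln(z/z₀)
u* = 0.41 × 2.8 / ln(10.0/0.000399) = 0.41 × 2.8 / 10.1291
   = 1.1480 / 10.1291 = 0.1133 m/s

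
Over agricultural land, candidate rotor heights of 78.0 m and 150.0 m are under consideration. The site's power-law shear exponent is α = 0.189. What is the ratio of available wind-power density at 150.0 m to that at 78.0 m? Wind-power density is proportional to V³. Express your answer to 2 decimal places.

1.45

Speed ratio: V_B/V_A = (z_B/z_A)^α = (150.0/78.0)^0.189 = (1.9231)^0.189 = 1.13155
Power-density ratio: P_B/P_A = (V_B/V_A)³ = (1.13155)³ = 1.44886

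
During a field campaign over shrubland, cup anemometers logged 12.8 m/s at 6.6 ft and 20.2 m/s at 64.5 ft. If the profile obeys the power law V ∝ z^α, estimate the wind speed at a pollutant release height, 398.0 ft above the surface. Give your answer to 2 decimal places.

First find α: α = ln(V₂/V₁)/ln(z₂/z₁) = ln(20.2/12.8)/ln(64.5/6.6) = 0.45624/2.27960 = 0.2001
Extrapolate from 64.5 ft to 398.0 ft: V₃ = 20.2 × (398.0/64.5)^0.2001 = 20.2 × 1.4394 = 29.0754 m/s

29.08 m/s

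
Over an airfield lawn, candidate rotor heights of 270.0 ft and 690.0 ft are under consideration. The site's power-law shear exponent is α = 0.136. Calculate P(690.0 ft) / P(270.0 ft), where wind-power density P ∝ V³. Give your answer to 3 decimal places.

1.466

Speed ratio: V_B/V_A = (z_B/z_A)^α = (690.0/270.0)^0.136 = (2.5556)^0.136 = 1.13610
Power-density ratio: P_B/P_A = (V_B/V_A)³ = (1.13610)³ = 1.46641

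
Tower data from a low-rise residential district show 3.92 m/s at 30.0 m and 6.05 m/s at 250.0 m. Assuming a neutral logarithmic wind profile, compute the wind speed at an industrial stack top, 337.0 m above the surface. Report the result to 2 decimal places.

Log law: V ∝ ln(z/z₀). From the pair, with r = V₁/V₂ = 0.64793,
ln z₀ = (ln z₁ − r·ln z₂)/(1 − r) = (3.4012 − 0.64793×5.5215)/0.35207 = -0.5009 → z₀ = 0.6060 m
V₃ = V₁ · ln(z₃/z₀)/ln(z₁/z₀) = 3.92 × 6.3210/3.9021 = 6.3500 m/s

6.35 m/s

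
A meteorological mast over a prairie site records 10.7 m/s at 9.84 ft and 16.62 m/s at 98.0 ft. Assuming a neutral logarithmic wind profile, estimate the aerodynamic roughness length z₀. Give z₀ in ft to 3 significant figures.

z₀ ≈ 0.154 ft

Log law: V(z) ∝ ln(z/z₀). With r = V₁/V₂ = 10.7/16.62 = 0.64380,
r · ln(z₂/z₀) = ln(z₁/z₀) ⇒ ln z₀ = (ln z₁ − r·ln z₂)/(1 − r)
ln z₀ = (2.28646 − 0.64380×4.58497) / 0.35620 = -1.8679
z₀ = exp(-1.8679) = 0.1544 ft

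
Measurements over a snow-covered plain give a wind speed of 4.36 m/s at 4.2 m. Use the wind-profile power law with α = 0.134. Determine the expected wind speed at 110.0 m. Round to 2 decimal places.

6.75 m/s

Power-law profile: V₂ = V₁ · (z₂/z₁)^α
V₂ = 4.36 × (110.0/4.2)^0.134 = 4.36 × (26.1905)^0.134
    = 4.36 × 1.5489 = 6.7533 m/s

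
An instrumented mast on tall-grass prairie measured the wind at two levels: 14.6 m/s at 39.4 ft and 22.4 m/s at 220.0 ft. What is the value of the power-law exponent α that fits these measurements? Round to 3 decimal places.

α ≈ 0.249

Power law: V₂/V₁ = (z₂/z₁)^α ⇒ α = ln(V₂/V₁) / ln(z₂/z₁)
α = ln(22.4/14.6) / ln(220.0/39.4) = ln(1.5342) / ln(5.5838)
  = 0.42804 / 1.71986 = 0.24888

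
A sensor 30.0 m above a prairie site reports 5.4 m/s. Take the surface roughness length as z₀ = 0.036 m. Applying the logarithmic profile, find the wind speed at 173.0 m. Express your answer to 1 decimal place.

Log law: V(z) ∝ ln(z/z₀), so V₂/V₁ = ln(z₂/z₀) / ln(z₁/z₀).
ln(173.0/0.036) = 8.4775, ln(30.0/0.036) = 6.7254
V₂ = 5.4 × 8.4775/6.7254 = 5.4 × 1.2605 = 6.8068 m/s

6.8 m/s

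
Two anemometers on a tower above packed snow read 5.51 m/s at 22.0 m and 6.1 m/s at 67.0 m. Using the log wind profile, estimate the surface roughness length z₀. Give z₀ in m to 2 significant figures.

Log law: V(z) ∝ ln(z/z₀). With r = V₁/V₂ = 5.51/6.1 = 0.90328,
r · ln(z₂/z₀) = ln(z₁/z₀) ⇒ ln z₀ = (ln z₁ − r·ln z₂)/(1 − r)
ln z₀ = (3.09104 − 0.90328×4.20469) / 0.09672 = -7.3093
z₀ = exp(-7.3093) = 0.0006693 m

z₀ ≈ 0.00067 m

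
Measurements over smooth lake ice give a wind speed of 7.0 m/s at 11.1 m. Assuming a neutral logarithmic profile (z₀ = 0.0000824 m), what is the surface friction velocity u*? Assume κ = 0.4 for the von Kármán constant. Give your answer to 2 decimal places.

u* ≈ 0.24 m/s

Log law: V(z) = (u*/κ) · ln(z/z₀) ⇒ u* = κ · V / ln(z/z₀)
u* = 0.4 × 7.0 / ln(11.1/0.0000824) = 0.4 × 7.0 / 11.8109
   = 2.8000 / 11.8109 = 0.2371 m/s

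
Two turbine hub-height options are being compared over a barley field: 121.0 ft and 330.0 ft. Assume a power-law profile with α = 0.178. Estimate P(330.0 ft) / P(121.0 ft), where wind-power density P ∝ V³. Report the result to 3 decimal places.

1.709

Speed ratio: V_B/V_A = (z_B/z_A)^α = (330.0/121.0)^0.178 = (2.7273)^0.178 = 1.19553
Power-density ratio: P_B/P_A = (V_B/V_A)³ = (1.19553)³ = 1.70875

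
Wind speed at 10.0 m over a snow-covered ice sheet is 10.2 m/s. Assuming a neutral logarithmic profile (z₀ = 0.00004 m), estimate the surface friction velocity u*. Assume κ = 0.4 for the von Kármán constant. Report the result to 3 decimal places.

u* ≈ 0.328 m/s

Log law: V(z) = (u*/κ) · ln(z/z₀) ⇒ u* = κ · V / ln(z/z₀)
u* = 0.4 × 10.2 / ln(10.0/0.00004) = 0.4 × 10.2 / 12.4292
   = 4.0800 / 12.4292 = 0.3283 m/s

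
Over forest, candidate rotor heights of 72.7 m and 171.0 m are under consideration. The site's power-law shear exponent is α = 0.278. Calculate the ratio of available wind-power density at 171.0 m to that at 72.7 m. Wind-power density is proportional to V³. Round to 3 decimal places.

Speed ratio: V_B/V_A = (z_B/z_A)^α = (171.0/72.7)^0.278 = (2.3521)^0.278 = 1.26843
Power-density ratio: P_B/P_A = (V_B/V_A)³ = (1.26843)³ = 2.04079

2.041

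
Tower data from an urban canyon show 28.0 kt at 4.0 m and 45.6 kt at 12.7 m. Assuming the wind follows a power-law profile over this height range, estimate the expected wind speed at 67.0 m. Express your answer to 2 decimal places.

First find α: α = ln(V₂/V₁)/ln(z₂/z₁) = ln(45.6/28.0)/ln(12.7/4.0) = 0.48770/1.15531 = 0.4221
Extrapolate from 12.7 m to 67.0 m: V₃ = 45.6 × (67.0/12.7)^0.4221 = 45.6 × 2.0179 = 92.0164 kt

92.02 kt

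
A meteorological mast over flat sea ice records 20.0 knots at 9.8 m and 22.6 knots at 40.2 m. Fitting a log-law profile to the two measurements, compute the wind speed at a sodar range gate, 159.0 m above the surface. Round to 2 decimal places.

Log law: V ∝ ln(z/z₀). From the pair, with r = V₁/V₂ = 0.88496,
ln z₀ = (ln z₁ − r·ln z₂)/(1 − r) = (2.2824 − 0.88496×3.6939)/0.11504 = -8.5752 → z₀ = 0.0001887 m
V₃ = V₁ · ln(z₃/z₀)/ln(z₁/z₀) = 20.0 × 13.6441/10.8576 = 25.1329 knots

25.13 knots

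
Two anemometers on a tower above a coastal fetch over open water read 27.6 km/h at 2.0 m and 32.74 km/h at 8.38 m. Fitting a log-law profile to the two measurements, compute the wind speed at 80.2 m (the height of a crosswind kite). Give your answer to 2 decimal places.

40.84 km/h

Log law: V ∝ ln(z/z₀). From the pair, with r = V₁/V₂ = 0.84301,
ln z₀ = (ln z₁ − r·ln z₂)/(1 − r) = (0.6931 − 0.84301×2.1258)/0.15699 = -7.0000 → z₀ = 0.0009119 m
V₃ = V₁ · ln(z₃/z₀)/ln(z₁/z₀) = 27.6 × 11.3845/7.6931 = 40.8433 km/h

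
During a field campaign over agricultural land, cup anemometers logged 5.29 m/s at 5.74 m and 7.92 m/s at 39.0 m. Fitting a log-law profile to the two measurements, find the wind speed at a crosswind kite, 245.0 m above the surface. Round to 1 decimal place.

Log law: V ∝ ln(z/z₀). From the pair, with r = V₁/V₂ = 0.66793,
ln z₀ = (ln z₁ − r·ln z₂)/(1 − r) = (1.7475 − 0.66793×3.6636)/0.33207 = -2.1066 → z₀ = 0.1217 m
V₃ = V₁ · ln(z₃/z₀)/ln(z₁/z₀) = 5.29 × 7.6079/3.8541 = 10.4424 m/s

10.4 m/s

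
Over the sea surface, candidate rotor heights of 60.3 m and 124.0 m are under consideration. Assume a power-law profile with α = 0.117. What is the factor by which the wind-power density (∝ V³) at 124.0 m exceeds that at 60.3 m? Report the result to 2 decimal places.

1.29

Speed ratio: V_B/V_A = (z_B/z_A)^α = (124.0/60.3)^0.117 = (2.0564)^0.117 = 1.08801
Power-density ratio: P_B/P_A = (V_B/V_A)³ = (1.08801)³ = 1.28795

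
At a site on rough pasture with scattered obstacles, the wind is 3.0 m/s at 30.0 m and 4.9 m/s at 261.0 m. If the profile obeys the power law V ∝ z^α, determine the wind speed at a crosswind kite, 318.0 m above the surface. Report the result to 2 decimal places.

5.12 m/s

First find α: α = ln(V₂/V₁)/ln(z₂/z₁) = ln(4.9/3.0)/ln(261.0/30.0) = 0.49062/2.16332 = 0.2268
Extrapolate from 261.0 m to 318.0 m: V₃ = 4.9 × (318.0/261.0)^0.2268 = 4.9 × 1.0458 = 5.1245 m/s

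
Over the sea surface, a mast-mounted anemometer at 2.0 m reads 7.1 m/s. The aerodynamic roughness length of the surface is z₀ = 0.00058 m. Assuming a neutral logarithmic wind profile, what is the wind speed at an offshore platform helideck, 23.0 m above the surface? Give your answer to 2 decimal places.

Log law: V(z) ∝ ln(z/z₀), so V₂/V₁ = ln(z₂/z₀) / ln(z₁/z₀).
ln(23.0/0.00058) = 10.5880, ln(2.0/0.00058) = 8.1456
V₂ = 7.1 × 10.5880/8.1456 = 7.1 × 1.2998 = 9.2288 m/s

9.23 m/s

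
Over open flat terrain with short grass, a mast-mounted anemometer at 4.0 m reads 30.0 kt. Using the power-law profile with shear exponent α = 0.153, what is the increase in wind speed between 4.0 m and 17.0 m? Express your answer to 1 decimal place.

Power law: V₂ = V₁ · (z₂/z₁)^α = 30.0 × (4.2500)^0.153 = 37.4339 kt
ΔV = 37.4339 − 30.0 = 7.4339 kt

7.4 kt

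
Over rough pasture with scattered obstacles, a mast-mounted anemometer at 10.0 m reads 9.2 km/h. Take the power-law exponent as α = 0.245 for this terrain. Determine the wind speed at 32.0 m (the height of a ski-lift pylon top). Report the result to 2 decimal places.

Power-law profile: V₂ = V₁ · (z₂/z₁)^α
V₂ = 9.2 × (32.0/10.0)^0.245 = 9.2 × (3.2000)^0.245
    = 9.2 × 1.3297 = 12.2335 km/h

12.23 km/h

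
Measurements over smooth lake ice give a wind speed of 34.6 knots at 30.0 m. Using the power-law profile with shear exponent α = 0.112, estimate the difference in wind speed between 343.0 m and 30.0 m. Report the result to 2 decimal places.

10.86 knots

Power law: V₂ = V₁ · (z₂/z₁)^α = 34.6 × (11.4333)^0.112 = 45.4560 knots
ΔV = 45.4560 − 34.6 = 10.8560 knots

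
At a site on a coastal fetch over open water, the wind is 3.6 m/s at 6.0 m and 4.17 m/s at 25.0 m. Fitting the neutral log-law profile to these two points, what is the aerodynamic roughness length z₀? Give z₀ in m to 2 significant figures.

z₀ ≈ 0.00073 m

Log law: V(z) ∝ ln(z/z₀). With r = V₁/V₂ = 3.6/4.17 = 0.86331,
r · ln(z₂/z₀) = ln(z₁/z₀) ⇒ ln z₀ = (ln z₁ − r·ln z₂)/(1 − r)
ln z₀ = (1.79176 − 0.86331×3.21888) / 0.13669 = -7.2216
z₀ = exp(-7.2216) = 0.0007306 m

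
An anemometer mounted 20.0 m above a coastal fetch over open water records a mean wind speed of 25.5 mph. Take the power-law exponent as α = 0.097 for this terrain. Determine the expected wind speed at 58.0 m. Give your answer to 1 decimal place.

Power-law profile: V₂ = V₁ · (z₂/z₁)^α
V₂ = 25.5 × (58.0/20.0)^0.097 = 25.5 × (2.9000)^0.097
    = 25.5 × 1.1088 = 28.2744 mph

28.3 mph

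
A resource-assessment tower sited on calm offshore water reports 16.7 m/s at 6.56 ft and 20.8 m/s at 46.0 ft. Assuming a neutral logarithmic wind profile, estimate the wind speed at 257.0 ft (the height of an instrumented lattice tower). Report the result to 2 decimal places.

Log law: V ∝ ln(z/z₀). From the pair, with r = V₁/V₂ = 0.80288,
ln z₀ = (ln z₁ − r·ln z₂)/(1 − r) = (1.8810 − 0.80288×3.8286)/0.19712 = -6.0521 → z₀ = 0.002353 ft
V₃ = V₁ · ln(z₃/z₀)/ln(z₁/z₀) = 16.7 × 11.6012/7.9331 = 24.4217 m/s

24.42 m/s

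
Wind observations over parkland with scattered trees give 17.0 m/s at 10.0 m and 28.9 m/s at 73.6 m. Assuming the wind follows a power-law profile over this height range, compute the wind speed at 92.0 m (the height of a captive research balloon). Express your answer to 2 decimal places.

First find α: α = ln(V₂/V₁)/ln(z₂/z₁) = ln(28.9/17.0)/ln(73.6/10.0) = 0.53063/1.99606 = 0.2658
Extrapolate from 73.6 m to 92.0 m: V₃ = 28.9 × (92.0/73.6)^0.2658 = 28.9 × 1.0611 = 30.6662 m/s

30.67 m/s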